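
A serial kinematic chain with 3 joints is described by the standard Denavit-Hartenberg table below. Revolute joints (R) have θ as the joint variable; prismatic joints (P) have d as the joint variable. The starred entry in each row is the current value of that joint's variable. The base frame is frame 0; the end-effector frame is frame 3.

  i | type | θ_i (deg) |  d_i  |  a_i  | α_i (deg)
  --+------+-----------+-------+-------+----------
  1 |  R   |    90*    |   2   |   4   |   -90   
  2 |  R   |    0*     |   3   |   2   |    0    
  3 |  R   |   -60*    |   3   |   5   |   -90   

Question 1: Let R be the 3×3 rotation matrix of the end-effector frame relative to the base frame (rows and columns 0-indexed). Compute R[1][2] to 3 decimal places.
End-effector z-axis (col 2 of R) = (-0.0000,0.8660,-0.5000)
R[1][2] = 0.8660

0.866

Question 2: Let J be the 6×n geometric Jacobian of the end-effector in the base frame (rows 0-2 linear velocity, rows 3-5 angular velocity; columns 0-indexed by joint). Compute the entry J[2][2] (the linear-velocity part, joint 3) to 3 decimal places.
-2.500

axis z_2 = (-1.0000,0.0000,0.0000); lever o_n−o_2 = (-3.0000,2.5000,4.3301)
cross product → J_v[:, 2] = (0.0000,4.3301,-2.5000)
J_ω[:, 2] = z_2
entry J[2][2] = -2.5000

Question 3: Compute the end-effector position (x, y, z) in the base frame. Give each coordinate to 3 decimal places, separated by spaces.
-6.000 8.500 6.330

after link 1: o_1 = (0.0000, 4.0000, 2.0000)
after link 2: o_2 = (-3.0000, 6.0000, 2.0000)
after link 3: o_3 = (-6.0000, 8.5000, 6.3301)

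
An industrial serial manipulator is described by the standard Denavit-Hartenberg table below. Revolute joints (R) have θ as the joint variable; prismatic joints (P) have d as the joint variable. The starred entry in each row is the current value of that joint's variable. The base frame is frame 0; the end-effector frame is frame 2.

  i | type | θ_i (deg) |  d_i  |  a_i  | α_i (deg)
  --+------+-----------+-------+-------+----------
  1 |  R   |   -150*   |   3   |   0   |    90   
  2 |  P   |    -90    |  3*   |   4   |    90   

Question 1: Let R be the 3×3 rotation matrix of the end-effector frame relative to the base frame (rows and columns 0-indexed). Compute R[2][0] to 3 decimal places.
-1.000

End-effector x-axis (col 0 of R) = (-0.0000,0.0000,-1.0000)
R[2][0] = -1.0000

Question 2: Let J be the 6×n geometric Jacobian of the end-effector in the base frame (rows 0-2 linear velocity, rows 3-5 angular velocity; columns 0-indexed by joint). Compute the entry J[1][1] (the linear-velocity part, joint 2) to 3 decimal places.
0.866

prismatic axis z_1 = (-0.5000,0.8660,0.0000)
J_v[:, 1] = z_1; J_ω[:, 1] = (0,0,0)
entry J[1][1] = 0.8660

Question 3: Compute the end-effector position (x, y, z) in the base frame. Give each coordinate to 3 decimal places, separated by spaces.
after link 1: o_1 = (0.0000, 0.0000, 3.0000)
after link 2: o_2 = (-1.5000, 2.5981, -1.0000)

-1.500 2.598 -1.000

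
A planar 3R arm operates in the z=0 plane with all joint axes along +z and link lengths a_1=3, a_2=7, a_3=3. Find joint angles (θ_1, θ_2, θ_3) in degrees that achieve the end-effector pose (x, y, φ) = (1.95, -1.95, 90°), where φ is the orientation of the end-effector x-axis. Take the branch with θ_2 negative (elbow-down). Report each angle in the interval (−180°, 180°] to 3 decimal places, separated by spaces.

42.993 -134.993 -178.000

wrist centre = target − a_3·(cos φ, sin φ) = (1.9500, -4.9500)
cos θ_2 = (28.3050−3²−7²)/(2·3·7) = -0.7070; θ_2 = -134.9933° (elbow-down)
β = atan2(-4.9500,1.9500) = -68.4986°; ψ = atan2(-4.9503,-1.9492) = -111.4918°
θ_1 = β − ψ = 42.9932°
θ_3 = φ − θ_1 − θ_2 = -177.9999° (wrapped to (-180°,180°])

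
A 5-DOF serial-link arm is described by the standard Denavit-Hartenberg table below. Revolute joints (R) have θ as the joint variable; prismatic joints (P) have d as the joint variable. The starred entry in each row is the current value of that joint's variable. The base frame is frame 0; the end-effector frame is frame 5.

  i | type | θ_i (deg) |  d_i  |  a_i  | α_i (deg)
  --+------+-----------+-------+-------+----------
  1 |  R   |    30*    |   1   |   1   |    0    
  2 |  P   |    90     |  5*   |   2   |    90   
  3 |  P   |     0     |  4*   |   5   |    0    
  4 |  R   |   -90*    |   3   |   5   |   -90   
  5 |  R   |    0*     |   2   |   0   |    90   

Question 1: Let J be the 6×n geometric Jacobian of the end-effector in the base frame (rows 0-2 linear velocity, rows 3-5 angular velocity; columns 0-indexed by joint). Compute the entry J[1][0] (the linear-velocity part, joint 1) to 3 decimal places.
axis z_0 = ẑ; lever o_n−o_0 = (2.4282,11.7942,1.0000)
cross product → J_v[:, 0] = (-11.7942,2.4282,0.0000)
J_ω[:, 0] = z_0
entry J[1][0] = 2.4282

2.428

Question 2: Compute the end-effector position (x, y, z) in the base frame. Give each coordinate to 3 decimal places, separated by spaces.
2.428 11.794 1.000

after link 1: o_1 = (0.8660, 0.5000, 1.0000)
after link 2: o_2 = (-0.1340, 2.2321, 6.0000)
after link 3: o_3 = (0.8301, 8.5622, 6.0000)
after link 4: o_4 = (3.4282, 10.0622, 1.0000)
after link 5: o_5 = (2.4282, 11.7942, 1.0000)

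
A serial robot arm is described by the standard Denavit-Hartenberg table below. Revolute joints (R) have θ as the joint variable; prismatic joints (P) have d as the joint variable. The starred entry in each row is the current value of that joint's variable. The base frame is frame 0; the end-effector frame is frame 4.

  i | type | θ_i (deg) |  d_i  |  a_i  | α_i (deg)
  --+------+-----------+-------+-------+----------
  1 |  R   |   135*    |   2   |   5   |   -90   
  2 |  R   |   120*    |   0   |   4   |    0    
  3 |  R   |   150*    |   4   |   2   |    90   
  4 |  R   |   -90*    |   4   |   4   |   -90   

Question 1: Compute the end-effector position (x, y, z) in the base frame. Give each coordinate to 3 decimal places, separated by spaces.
0.707 -0.707 0.536

after link 1: o_1 = (-3.5355, 3.5355, 2.0000)
after link 2: o_2 = (-2.1213, 2.1213, -1.4641)
after link 3: o_3 = (-4.9497, -0.7071, 0.5359)
after link 4: o_4 = (0.7071, -0.7071, 0.5359)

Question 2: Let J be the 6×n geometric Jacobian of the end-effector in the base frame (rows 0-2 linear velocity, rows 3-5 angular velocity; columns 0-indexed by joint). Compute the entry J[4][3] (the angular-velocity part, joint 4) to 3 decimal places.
-0.707

axis z_3 = (0.7071,-0.7071,-0.0000); lever o_n−o_3 = (5.6569,-0.0000,-0.0000)
cross product → J_v[:, 3] = (0.0000,-0.0000,4.0000)
J_ω[:, 3] = z_3
entry J[4][3] = -0.7071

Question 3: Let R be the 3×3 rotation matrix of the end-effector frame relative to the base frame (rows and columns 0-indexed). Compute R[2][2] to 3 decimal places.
1.000

End-effector z-axis (col 2 of R) = (0.0000,-0.0000,1.0000)
R[2][2] = 1.0000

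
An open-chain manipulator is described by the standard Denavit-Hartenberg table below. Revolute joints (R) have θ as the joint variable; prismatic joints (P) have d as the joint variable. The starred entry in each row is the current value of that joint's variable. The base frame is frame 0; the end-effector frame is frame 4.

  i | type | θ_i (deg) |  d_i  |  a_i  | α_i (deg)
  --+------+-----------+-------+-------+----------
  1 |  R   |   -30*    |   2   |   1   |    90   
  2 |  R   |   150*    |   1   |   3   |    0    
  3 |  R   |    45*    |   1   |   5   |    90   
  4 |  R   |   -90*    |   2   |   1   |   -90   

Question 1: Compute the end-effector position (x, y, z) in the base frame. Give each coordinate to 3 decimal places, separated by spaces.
-6.515 2.607 4.138

after link 1: o_1 = (0.8660, -0.5000, 2.0000)
after link 2: o_2 = (-1.8840, -0.0670, 3.5000)
after link 3: o_3 = (-6.5666, 1.4818, 2.2059)
after link 4: o_4 = (-6.5148, 2.6066, 4.1378)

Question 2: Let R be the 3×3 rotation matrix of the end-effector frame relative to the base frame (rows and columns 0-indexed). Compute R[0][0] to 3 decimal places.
0.500

End-effector x-axis (col 0 of R) = (0.5000,0.8660,-0.0000)
R[0][0] = 0.5000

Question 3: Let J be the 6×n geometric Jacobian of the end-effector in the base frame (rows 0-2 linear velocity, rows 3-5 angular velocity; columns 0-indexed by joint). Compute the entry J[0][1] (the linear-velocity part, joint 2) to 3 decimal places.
-1.851

axis z_1 = (-0.5000,-0.8660,0.0000); lever o_n−o_1 = (-7.3809,3.1066,2.1378)
cross product → J_v[:, 1] = (-1.8514,1.0689,-7.9453)
J_ω[:, 1] = z_1
entry J[0][1] = -1.8514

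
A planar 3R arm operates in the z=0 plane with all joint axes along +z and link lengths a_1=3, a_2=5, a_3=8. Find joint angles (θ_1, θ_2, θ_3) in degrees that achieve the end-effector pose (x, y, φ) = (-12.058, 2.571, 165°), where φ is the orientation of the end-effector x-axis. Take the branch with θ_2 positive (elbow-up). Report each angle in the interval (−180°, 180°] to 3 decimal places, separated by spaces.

wrist centre = target − a_3·(cos φ, sin φ) = (-4.3306, 0.5004)
cos θ_2 = (19.0045−3²−5²)/(2·3·5) = -0.4999; θ_2 = 119.9901° (elbow-up)
β = atan2(0.5004,-4.3306) = 173.4081°; ψ = atan2(4.3306,0.5007) = 83.4041°
θ_1 = β − ψ = 90.0040°
θ_3 = φ − θ_1 − θ_2 = -44.9941° (wrapped to (-180°,180°])

90.004 119.990 -44.994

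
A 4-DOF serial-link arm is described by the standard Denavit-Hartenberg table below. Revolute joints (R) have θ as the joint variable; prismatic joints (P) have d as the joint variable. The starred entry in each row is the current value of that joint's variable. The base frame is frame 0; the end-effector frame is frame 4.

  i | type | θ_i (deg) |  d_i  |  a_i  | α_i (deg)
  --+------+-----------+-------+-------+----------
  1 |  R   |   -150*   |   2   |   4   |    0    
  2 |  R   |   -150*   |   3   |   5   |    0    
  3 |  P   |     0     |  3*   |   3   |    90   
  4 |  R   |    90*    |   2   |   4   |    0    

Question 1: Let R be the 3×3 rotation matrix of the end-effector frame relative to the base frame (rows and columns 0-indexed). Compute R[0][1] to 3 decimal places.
End-effector y-axis (col 1 of R) = (-0.5000,-0.8660,0.0000)
R[0][1] = -0.5000

-0.500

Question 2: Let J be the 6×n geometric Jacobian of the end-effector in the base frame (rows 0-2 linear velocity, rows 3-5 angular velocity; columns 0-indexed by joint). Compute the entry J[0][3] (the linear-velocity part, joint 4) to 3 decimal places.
-2.000

axis z_3 = (0.8660,-0.5000,0.0000); lever o_n−o_3 = (1.7321,-1.0000,4.0000)
cross product → J_v[:, 3] = (-2.0000,-3.4641,0.0000)
J_ω[:, 3] = z_3
entry J[0][3] = -2.0000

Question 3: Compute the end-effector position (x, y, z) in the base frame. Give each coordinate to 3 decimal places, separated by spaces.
2.268 3.928 12.000

after link 1: o_1 = (-3.4641, -2.0000, 2.0000)
after link 2: o_2 = (-0.9641, 2.3301, 5.0000)
after link 3: o_3 = (0.5359, 4.9282, 8.0000)
after link 4: o_4 = (2.2679, 3.9282, 12.0000)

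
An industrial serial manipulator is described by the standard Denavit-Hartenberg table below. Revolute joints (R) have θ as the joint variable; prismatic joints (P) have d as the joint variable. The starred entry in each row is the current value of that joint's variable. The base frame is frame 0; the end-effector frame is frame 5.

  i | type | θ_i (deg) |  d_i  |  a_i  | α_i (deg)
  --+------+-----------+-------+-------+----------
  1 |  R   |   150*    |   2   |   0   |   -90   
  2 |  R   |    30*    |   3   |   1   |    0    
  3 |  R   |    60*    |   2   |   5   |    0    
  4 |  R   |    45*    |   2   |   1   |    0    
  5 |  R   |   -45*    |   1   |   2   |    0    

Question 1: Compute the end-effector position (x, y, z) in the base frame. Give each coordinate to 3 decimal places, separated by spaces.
-4.138 -6.849 -6.207

after link 1: o_1 = (0.0000, 0.0000, 2.0000)
after link 2: o_2 = (-2.2500, -2.1651, 1.5000)
after link 3: o_3 = (-3.2500, -3.8971, -3.5000)
after link 4: o_4 = (-3.6376, -5.9827, -4.2071)
after link 5: o_5 = (-4.1376, -6.8487, -6.2071)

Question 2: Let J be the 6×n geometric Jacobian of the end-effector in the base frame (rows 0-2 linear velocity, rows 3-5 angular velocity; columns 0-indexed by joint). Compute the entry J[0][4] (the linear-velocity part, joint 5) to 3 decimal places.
axis z_4 = (-0.5000,-0.8660,0.0000); lever o_n−o_4 = (-0.5000,-0.8660,-2.0000)
cross product → J_v[:, 4] = (1.7321,-1.0000,-0.0000)
J_ω[:, 4] = z_4
entry J[0][4] = 1.7321

1.732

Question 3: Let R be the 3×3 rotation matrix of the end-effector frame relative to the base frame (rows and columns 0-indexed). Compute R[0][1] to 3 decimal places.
0.866

End-effector y-axis (col 1 of R) = (0.8660,-0.5000,-0.0000)
R[0][1] = 0.8660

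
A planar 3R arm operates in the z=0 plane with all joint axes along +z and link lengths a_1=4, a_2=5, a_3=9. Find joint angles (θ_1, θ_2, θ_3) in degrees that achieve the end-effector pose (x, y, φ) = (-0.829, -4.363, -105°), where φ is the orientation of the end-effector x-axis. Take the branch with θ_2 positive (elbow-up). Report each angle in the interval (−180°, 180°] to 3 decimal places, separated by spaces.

wrist centre = target − a_3·(cos φ, sin φ) = (1.5004, 4.3303)
cos θ_2 = (21.0029−4²−5²)/(2·4·5) = -0.4999; θ_2 = 119.9952° (elbow-up)
β = atan2(4.3303,1.5004) = 70.8898°; ψ = atan2(4.3303,1.5004) = 70.8900°
θ_1 = β − ψ = -0.0001°
θ_3 = φ − θ_1 − θ_2 = 135.0049° (wrapped to (-180°,180°])

-0.000 119.995 135.005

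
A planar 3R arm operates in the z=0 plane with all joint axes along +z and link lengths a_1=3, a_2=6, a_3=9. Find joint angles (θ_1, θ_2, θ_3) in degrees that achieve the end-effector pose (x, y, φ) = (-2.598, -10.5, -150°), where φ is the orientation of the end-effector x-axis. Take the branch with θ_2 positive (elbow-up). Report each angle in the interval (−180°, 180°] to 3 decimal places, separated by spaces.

wrist centre = target − a_3·(cos φ, sin φ) = (5.1962, -6.0000)
cos θ_2 = (63.0008−3²−6²)/(2·3·6) = 0.5000; θ_2 = 59.9985° (elbow-up)
β = atan2(-6.0000,5.1962) = -49.1062°; ψ = atan2(5.1961,6.0001) = 40.8924°
θ_1 = β − ψ = -89.9985°
θ_3 = φ − θ_1 − θ_2 = -120.0000° (wrapped to (-180°,180°])

-89.999 59.999 -120.000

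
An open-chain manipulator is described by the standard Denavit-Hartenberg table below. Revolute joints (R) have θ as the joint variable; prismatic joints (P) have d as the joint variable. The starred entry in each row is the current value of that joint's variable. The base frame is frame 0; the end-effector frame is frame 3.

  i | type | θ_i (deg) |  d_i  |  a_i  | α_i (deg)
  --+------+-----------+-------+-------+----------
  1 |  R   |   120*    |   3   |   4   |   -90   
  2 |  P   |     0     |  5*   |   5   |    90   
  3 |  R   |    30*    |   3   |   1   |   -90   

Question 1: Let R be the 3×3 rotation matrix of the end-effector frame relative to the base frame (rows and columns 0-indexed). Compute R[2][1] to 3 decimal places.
-1.000

End-effector y-axis (col 1 of R) = (-0.0000,-0.0000,-1.0000)
R[2][1] = -1.0000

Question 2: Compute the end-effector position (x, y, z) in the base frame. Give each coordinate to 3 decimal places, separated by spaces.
-9.696 5.794 6.000

after link 1: o_1 = (-2.0000, 3.4641, 3.0000)
after link 2: o_2 = (-8.8301, 5.2942, 3.0000)
after link 3: o_3 = (-9.6962, 5.7942, 6.0000)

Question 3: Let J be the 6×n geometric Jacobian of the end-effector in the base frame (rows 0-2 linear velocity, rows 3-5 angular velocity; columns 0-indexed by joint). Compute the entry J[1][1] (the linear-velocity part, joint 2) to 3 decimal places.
prismatic axis z_1 = (-0.8660,-0.5000,0.0000)
J_v[:, 1] = z_1; J_ω[:, 1] = (0,0,0)
entry J[1][1] = -0.5000

-0.500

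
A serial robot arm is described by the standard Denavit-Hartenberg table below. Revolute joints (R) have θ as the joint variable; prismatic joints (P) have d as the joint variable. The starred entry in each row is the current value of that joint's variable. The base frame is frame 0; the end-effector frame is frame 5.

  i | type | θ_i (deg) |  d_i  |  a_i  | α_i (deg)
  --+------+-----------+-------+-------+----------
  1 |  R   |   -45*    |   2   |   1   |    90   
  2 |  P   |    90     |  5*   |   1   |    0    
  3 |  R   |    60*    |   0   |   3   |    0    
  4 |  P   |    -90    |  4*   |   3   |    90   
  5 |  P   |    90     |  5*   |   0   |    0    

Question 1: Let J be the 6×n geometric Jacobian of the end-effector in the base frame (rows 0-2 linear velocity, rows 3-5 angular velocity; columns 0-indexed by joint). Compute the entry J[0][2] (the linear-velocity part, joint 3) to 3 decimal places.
axis z_2 = (-0.7071,-0.7071,0.0000); lever o_n−o_2 = (-0.5430,-5.1138,1.5981)
cross product → J_v[:, 2] = (-1.1300,1.1300,3.2321)
J_ω[:, 2] = z_2
entry J[0][2] = -1.1300

-1.130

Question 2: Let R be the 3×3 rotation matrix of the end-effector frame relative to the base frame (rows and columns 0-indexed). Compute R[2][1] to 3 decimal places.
End-effector y-axis (col 1 of R) = (-0.3536,0.3536,-0.8660)
R[2][1] = -0.8660

-0.866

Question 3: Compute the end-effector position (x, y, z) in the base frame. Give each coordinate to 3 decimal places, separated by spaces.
-3.371 -9.356 4.598

after link 1: o_1 = (0.7071, -0.7071, 2.0000)
after link 2: o_2 = (-2.8284, -4.2426, 3.0000)
after link 3: o_3 = (-4.6655, -2.4055, 4.5000)
after link 4: o_4 = (-6.4333, -6.2946, 7.0981)
after link 5: o_5 = (-3.3714, -9.3565, 4.5981)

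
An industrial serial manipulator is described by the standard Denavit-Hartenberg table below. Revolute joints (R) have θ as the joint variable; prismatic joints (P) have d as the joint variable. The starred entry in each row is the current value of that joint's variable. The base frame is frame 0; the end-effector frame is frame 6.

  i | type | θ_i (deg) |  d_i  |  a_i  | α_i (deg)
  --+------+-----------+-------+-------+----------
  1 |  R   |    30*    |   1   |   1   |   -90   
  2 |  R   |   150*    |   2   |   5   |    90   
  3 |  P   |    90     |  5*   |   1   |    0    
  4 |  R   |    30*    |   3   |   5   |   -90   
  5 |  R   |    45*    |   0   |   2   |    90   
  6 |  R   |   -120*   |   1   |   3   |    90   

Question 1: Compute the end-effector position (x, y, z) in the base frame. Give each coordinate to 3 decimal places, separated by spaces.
after link 1: o_1 = (0.8660, 0.5000, 1.0000)
after link 2: o_2 = (-3.8840, 0.0670, -1.5000)
after link 3: o_3 = (-2.2189, 2.1830, -5.8301)
after link 4: o_4 = (-1.2099, 7.7655, -7.1782)
after link 5: o_5 = (-1.9044, 8.7788, -5.5999)
after link 6: o_6 = (-3.4554, 9.0298, -8.3442)

-3.455 9.030 -8.344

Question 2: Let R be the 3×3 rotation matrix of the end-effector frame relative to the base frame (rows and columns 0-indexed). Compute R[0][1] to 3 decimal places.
0.265

End-effector y-axis (col 1 of R) = (0.2652,0.8602,-0.4356)
R[0][1] = 0.2652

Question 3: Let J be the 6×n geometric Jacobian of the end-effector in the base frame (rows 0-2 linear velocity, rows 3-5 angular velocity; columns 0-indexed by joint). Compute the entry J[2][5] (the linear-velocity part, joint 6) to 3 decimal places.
1.401

axis z_5 = (0.2652,0.8602,-0.4356); lever o_n−o_5 = (-1.5510,0.2510,-2.7443)
cross product → J_v[:, 5] = (-2.2513,1.4033,1.4008)
J_ω[:, 5] = z_5
entry J[2][5] = 1.4008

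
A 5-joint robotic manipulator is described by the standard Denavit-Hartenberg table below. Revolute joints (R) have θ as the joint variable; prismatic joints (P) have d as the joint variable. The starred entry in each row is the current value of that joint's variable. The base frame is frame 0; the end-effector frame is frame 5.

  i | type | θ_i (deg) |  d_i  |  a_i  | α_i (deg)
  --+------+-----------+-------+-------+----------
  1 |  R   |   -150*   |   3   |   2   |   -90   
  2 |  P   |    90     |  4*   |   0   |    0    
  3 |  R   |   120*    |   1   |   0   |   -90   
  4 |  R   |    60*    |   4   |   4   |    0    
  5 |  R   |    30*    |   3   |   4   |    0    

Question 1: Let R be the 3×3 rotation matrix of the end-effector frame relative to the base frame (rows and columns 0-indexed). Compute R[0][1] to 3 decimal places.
-0.750

End-effector y-axis (col 1 of R) = (-0.7500,-0.4330,-0.5000)
R[0][1] = -0.7500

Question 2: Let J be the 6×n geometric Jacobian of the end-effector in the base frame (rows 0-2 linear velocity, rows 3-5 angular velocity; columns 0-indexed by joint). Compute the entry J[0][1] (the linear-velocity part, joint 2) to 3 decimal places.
prismatic axis z_1 = (0.5000,-0.8660,0.0000)
J_v[:, 1] = z_1; J_ω[:, 1] = (0,0,0)
entry J[0][1] = 0.5000

0.500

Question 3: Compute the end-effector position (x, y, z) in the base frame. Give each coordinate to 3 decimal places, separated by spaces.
-4.495 0.250 10.062

after link 1: o_1 = (-1.7321, -1.0000, 3.0000)
after link 2: o_2 = (0.2679, -4.4641, 3.0000)
after link 3: o_3 = (0.7679, -5.3301, 3.0000)
after link 4: o_4 = (-1.1962, -2.4641, 7.4641)
after link 5: o_5 = (-4.4952, 0.2500, 10.0622)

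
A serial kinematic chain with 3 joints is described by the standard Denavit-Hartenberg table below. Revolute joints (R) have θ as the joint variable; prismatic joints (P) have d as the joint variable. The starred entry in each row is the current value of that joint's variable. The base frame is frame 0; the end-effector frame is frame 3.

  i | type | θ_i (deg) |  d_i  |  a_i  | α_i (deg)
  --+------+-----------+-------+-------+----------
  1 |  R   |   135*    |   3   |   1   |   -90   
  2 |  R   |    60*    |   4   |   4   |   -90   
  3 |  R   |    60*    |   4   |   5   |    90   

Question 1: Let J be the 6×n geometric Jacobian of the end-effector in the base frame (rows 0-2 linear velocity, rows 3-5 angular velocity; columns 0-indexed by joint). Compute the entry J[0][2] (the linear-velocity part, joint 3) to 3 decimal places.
3.299

axis z_2 = (0.6124,-0.6124,-0.5000); lever o_n−o_2 = (4.6275,1.4963,-4.1651)
cross product → J_v[:, 2] = (3.2987,0.2368,3.7500)
J_ω[:, 2] = z_2
entry J[0][2] = 3.2987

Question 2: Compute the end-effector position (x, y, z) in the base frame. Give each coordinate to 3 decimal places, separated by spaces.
after link 1: o_1 = (-0.7071, 0.7071, 3.0000)
after link 2: o_2 = (-4.9497, -0.7071, -0.4641)
after link 3: o_3 = (-0.3223, 0.7891, -4.6292)

-0.322 0.789 -4.629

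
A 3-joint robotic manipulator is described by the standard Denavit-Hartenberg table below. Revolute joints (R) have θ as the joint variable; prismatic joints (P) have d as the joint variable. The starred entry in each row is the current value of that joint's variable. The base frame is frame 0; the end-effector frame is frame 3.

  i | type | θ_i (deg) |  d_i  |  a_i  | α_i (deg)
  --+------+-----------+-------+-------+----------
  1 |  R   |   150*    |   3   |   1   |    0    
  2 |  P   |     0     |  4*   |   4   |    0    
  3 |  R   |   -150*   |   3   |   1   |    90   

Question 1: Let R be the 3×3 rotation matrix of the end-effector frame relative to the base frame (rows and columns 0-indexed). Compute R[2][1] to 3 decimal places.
1.000

End-effector y-axis (col 1 of R) = (0.0000,0.0000,1.0000)
R[2][1] = 1.0000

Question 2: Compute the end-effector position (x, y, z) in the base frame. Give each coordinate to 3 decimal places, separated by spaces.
-3.330 2.500 10.000

after link 1: o_1 = (-0.8660, 0.5000, 3.0000)
after link 2: o_2 = (-4.3301, 2.5000, 7.0000)
after link 3: o_3 = (-3.3301, 2.5000, 10.0000)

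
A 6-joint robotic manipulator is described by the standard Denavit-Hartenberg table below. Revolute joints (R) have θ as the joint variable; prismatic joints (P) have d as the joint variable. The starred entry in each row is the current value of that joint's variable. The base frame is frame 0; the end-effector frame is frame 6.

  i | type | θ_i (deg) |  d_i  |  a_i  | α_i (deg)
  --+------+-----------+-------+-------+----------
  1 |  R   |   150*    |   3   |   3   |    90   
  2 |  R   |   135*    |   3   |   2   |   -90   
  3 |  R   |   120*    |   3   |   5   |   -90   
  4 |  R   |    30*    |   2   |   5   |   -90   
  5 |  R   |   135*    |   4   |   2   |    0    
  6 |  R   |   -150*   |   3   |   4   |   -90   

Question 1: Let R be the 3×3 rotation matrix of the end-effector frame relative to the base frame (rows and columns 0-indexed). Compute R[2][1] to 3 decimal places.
-0.789

End-effector y-axis (col 1 of R) = (0.1607,-0.5928,-0.7891)
R[2][1] = -0.7891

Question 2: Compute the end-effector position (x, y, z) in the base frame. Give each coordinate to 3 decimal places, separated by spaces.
-10.362 2.431 5.409

after link 1: o_1 = (-2.5981, 1.5000, 3.0000)
after link 2: o_2 = (0.1267, 3.3910, 4.4142)
after link 3: o_3 = (-1.7322, -0.5358, 0.5251)
after link 4: o_4 = (-7.0246, -0.6557, -0.4628)
after link 5: o_5 = (-5.9328, 1.1222, 3.4929)
after link 6: o_6 = (-10.3616, 2.4308, 5.4093)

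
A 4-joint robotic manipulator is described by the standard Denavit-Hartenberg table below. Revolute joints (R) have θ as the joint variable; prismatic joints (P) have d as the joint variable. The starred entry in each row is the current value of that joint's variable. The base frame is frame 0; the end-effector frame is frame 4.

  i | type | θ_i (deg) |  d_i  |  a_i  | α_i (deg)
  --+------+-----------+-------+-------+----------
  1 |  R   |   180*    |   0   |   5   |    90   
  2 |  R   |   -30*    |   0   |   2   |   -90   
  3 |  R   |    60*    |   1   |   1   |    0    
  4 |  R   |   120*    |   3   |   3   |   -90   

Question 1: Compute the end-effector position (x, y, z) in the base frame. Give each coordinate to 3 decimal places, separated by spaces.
-6.567 -0.866 3.714

after link 1: o_1 = (-5.0000, 0.0000, 0.0000)
after link 2: o_2 = (-6.7321, 0.0000, -1.0000)
after link 3: o_3 = (-7.6651, -0.8660, -0.3840)
after link 4: o_4 = (-6.5670, -0.8660, 3.7141)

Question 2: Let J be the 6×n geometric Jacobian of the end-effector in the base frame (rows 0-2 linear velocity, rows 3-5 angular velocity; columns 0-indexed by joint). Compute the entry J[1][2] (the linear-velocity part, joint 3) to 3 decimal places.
2.500

axis z_2 = (-0.5000,0.0000,0.8660); lever o_n−o_2 = (0.1651,-0.8660,4.7141)
cross product → J_v[:, 2] = (0.7500,2.5000,0.4330)
J_ω[:, 2] = z_2
entry J[1][2] = 2.5000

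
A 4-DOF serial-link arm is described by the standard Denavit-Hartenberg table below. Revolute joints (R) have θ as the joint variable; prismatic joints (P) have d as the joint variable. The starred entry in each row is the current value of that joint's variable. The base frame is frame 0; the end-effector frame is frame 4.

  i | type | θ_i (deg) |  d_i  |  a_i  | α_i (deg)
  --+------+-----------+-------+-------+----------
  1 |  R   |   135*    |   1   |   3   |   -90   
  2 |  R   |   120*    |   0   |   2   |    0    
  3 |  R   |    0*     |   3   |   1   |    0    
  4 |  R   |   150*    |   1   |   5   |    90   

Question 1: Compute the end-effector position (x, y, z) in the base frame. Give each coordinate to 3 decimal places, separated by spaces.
-3.889 -1.768 3.402

after link 1: o_1 = (-2.1213, 2.1213, 1.0000)
after link 2: o_2 = (-1.4142, 1.4142, -0.7321)
after link 3: o_3 = (-3.1820, -1.0607, -1.5981)
after link 4: o_4 = (-3.8891, -1.7678, 3.4019)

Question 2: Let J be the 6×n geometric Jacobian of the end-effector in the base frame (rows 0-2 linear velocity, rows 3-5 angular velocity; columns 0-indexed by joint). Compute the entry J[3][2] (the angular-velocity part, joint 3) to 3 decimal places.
axis z_2 = (-0.7071,-0.7071,0.0000); lever o_n−o_2 = (-2.4749,-3.1820,4.1340)
cross product → J_v[:, 2] = (-2.9232,2.9232,0.5000)
J_ω[:, 2] = z_2
entry J[3][2] = -0.7071

-0.707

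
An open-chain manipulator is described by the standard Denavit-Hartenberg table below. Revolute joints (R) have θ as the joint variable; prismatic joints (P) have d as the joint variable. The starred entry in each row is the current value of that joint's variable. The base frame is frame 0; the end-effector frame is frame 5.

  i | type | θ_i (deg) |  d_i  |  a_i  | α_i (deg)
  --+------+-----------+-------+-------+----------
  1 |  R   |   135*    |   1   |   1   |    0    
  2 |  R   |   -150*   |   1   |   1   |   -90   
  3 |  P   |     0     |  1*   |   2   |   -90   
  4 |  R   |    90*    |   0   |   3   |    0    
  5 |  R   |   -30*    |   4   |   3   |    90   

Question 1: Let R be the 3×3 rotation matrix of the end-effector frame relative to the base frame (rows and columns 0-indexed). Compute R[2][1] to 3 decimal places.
End-effector y-axis (col 1 of R) = (-0.0000,0.0000,-1.0000)
R[2][1] = -1.0000

-1.000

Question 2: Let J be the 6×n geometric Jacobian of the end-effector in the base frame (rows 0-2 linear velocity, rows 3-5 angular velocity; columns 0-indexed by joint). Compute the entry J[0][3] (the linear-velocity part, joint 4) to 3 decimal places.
-5.796

axis z_3 = (0.0000,0.0000,-1.0000); lever o_n−o_3 = (-0.0000,-5.7956,-4.0000)
cross product → J_v[:, 3] = (-5.7956,0.0000,-0.0000)
J_ω[:, 3] = z_3
entry J[0][3] = -5.7956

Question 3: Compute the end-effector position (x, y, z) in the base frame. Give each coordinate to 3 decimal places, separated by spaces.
after link 1: o_1 = (-0.7071, 0.7071, 1.0000)
after link 2: o_2 = (0.2588, 0.4483, 2.0000)
after link 3: o_3 = (2.4495, 0.8966, 2.0000)
after link 4: o_4 = (1.6730, -2.0012, 2.0000)
after link 5: o_5 = (2.4495, -4.8990, -2.0000)

2.449 -4.899 -2.000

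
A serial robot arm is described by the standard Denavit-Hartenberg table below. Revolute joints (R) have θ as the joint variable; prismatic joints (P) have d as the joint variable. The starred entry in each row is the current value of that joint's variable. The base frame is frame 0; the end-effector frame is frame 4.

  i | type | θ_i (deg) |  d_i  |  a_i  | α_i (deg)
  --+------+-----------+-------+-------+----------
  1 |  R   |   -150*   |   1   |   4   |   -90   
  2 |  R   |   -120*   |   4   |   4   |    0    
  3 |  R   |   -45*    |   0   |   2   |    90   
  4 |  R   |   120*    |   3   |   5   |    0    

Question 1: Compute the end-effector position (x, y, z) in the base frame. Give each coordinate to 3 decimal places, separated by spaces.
2.687 -8.067 1.437

after link 1: o_1 = (-3.4641, -2.0000, 1.0000)
after link 2: o_2 = (0.2679, -4.4641, 4.4641)
after link 3: o_3 = (1.9410, -3.4982, 4.9817)
after link 4: o_4 = (2.6872, -8.0674, 1.4369)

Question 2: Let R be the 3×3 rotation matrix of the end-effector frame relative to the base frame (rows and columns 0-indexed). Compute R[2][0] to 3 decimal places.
-0.129

End-effector x-axis (col 0 of R) = (0.0148,-0.9915,-0.1294)
R[2][0] = -0.1294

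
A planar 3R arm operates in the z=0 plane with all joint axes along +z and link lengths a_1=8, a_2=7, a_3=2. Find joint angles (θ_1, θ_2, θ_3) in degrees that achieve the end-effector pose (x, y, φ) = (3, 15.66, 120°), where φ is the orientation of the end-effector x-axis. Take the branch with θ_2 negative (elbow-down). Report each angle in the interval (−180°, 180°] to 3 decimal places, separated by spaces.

wrist centre = target − a_3·(cos φ, sin φ) = (4.0000, 13.9279)
cos θ_2 = (209.9878−8²−7²)/(2·8·7) = 0.8660; θ_2 = -30.0072° (elbow-down)
β = atan2(13.9279,4.0000) = 73.9763°; ψ = atan2(-3.5008,14.0617) = -13.9800°
θ_1 = β − ψ = 87.9563°
θ_3 = φ − θ_1 − θ_2 = 62.0509° (wrapped to (-180°,180°])

87.956 -30.007 62.051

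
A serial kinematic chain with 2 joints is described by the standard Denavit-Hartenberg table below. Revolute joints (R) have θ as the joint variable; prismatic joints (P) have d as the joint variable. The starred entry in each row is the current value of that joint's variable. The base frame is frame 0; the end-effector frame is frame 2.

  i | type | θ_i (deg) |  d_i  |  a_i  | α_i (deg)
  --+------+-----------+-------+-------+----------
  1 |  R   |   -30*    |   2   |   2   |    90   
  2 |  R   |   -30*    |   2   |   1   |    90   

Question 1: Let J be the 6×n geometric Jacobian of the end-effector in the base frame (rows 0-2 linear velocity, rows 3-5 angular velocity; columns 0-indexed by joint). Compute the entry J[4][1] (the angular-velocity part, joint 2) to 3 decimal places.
axis z_1 = (-0.5000,-0.8660,0.0000); lever o_n−o_1 = (-0.2500,-2.1651,-0.5000)
cross product → J_v[:, 1] = (0.4330,-0.2500,0.8660)
J_ω[:, 1] = z_1
entry J[4][1] = -0.8660

-0.866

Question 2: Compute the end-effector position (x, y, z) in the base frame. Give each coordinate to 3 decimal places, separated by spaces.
1.482 -3.165 1.500

after link 1: o_1 = (1.7321, -1.0000, 2.0000)
after link 2: o_2 = (1.4821, -3.1651, 1.5000)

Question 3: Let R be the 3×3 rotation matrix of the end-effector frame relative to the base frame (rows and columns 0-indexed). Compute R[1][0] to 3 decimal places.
End-effector x-axis (col 0 of R) = (0.7500,-0.4330,-0.5000)
R[1][0] = -0.4330

-0.433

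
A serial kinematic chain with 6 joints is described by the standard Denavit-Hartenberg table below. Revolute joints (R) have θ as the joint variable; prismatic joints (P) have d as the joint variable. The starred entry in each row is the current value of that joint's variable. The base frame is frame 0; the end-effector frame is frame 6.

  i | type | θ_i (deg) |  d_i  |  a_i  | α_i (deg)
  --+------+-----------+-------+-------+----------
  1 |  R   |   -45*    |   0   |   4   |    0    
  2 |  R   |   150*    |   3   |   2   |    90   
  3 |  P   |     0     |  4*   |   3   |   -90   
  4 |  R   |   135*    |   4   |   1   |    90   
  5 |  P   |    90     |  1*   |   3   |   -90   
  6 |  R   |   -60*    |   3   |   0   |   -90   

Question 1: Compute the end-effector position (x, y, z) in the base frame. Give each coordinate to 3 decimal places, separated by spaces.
after link 1: o_1 = (2.8284, -2.8284, 0.0000)
after link 2: o_2 = (2.3108, -0.8966, 3.0000)
after link 3: o_3 = (5.3980, 3.0365, 3.0000)
after link 4: o_4 = (4.8980, 2.1705, 7.0000)
after link 5: o_5 = (4.0320, 2.6705, 10.0000)
after link 6: o_6 = (5.5320, 5.2685, 10.0000)

5.532 5.269 10.000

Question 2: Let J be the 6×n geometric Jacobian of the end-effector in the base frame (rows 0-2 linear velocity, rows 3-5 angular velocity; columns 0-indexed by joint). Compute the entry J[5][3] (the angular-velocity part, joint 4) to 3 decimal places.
axis z_3 = (0.0000,0.0000,1.0000); lever o_n−o_3 = (0.1340,2.2321,7.0000)
cross product → J_v[:, 3] = (-2.2321,0.1340,0.0000)
J_ω[:, 3] = z_3
entry J[5][3] = 1.0000

1.000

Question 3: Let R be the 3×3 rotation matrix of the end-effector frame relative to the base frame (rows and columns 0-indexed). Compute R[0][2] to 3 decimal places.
End-effector z-axis (col 2 of R) = (0.4330,-0.2500,0.8660)
R[0][2] = 0.4330

0.433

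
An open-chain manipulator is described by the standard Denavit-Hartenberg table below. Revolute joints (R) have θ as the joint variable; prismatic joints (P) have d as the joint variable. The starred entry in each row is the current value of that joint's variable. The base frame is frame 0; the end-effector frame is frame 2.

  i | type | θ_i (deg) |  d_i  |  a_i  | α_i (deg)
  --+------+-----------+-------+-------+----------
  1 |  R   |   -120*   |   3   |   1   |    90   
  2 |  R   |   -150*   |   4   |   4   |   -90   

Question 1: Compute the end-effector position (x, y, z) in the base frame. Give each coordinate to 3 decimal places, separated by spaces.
-2.232 4.134 1.000

after link 1: o_1 = (-0.5000, -0.8660, 3.0000)
after link 2: o_2 = (-2.2321, 4.1340, 1.0000)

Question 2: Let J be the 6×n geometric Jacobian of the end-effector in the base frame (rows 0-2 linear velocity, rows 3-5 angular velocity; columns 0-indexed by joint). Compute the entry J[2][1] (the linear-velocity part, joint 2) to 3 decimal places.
axis z_1 = (-0.8660,0.5000,0.0000); lever o_n−o_1 = (-1.7321,5.0000,-2.0000)
cross product → J_v[:, 1] = (-1.0000,-1.7321,-3.4641)
J_ω[:, 1] = z_1
entry J[2][1] = -3.4641

-3.464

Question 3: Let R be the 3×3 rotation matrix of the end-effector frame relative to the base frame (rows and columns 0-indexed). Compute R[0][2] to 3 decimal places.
-0.250

End-effector z-axis (col 2 of R) = (-0.2500,-0.4330,-0.8660)
R[0][2] = -0.2500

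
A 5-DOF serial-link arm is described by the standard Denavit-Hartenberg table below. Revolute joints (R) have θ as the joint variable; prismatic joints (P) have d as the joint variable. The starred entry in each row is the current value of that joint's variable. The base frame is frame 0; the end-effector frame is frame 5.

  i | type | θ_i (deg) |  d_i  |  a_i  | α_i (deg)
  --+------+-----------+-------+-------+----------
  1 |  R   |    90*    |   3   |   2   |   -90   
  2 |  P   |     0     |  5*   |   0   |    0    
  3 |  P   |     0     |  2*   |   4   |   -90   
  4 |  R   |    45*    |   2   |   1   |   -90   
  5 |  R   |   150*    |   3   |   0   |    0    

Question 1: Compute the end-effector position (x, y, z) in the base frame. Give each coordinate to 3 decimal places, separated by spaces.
-4.172 4.586 1.000

after link 1: o_1 = (0.0000, 2.0000, 3.0000)
after link 2: o_2 = (-5.0000, 2.0000, 3.0000)
after link 3: o_3 = (-7.0000, 6.0000, 3.0000)
after link 4: o_4 = (-6.2929, 6.7071, 1.0000)
after link 5: o_5 = (-4.1716, 4.5858, 1.0000)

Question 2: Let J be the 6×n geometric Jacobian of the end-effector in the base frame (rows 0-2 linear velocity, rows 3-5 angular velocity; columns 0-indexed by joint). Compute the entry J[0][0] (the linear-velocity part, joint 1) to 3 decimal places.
axis z_0 = ẑ; lever o_n−o_0 = (-4.1716,4.5858,1.0000)
cross product → J_v[:, 0] = (-4.5858,-4.1716,0.0000)
J_ω[:, 0] = z_0
entry J[0][0] = -4.5858

-4.586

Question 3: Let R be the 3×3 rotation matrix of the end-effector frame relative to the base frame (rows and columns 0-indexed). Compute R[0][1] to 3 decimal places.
-0.354

End-effector y-axis (col 1 of R) = (-0.3536,-0.3536,-0.8660)
R[0][1] = -0.3536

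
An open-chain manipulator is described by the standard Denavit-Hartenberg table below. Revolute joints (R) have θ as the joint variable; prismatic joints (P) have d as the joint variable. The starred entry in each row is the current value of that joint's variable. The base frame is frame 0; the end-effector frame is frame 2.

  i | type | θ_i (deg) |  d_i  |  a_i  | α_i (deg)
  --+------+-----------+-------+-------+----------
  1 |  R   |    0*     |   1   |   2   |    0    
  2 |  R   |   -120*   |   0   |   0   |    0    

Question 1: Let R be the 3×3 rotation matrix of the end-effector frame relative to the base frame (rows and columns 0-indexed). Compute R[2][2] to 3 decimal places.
End-effector z-axis (col 2 of R) = (0.0000,0.0000,1.0000)
R[2][2] = 1.0000

1.000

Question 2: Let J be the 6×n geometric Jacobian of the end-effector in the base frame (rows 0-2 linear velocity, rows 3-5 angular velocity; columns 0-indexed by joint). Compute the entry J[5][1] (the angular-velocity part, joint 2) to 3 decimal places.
axis z_1 = (0.0000,0.0000,1.0000); lever o_n−o_1 = (0.0000,0.0000,0.0000)
cross product → J_v[:, 1] = (0.0000,0.0000,0.0000)
J_ω[:, 1] = z_1
entry J[5][1] = 1.0000

1.000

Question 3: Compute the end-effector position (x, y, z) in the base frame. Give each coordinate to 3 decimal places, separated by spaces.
2.000 0.000 1.000

after link 1: o_1 = (2.0000, 0.0000, 1.0000)
after link 2: o_2 = (2.0000, 0.0000, 1.0000)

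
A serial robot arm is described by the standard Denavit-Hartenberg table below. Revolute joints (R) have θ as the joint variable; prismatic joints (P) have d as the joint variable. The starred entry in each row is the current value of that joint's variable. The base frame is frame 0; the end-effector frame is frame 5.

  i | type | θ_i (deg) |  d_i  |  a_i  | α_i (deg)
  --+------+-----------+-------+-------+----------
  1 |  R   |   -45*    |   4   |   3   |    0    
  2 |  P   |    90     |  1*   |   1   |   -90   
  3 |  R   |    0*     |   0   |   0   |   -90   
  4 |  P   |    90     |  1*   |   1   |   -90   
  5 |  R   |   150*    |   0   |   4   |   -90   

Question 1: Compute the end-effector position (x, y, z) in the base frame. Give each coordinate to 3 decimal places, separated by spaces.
after link 1: o_1 = (2.1213, -2.1213, 4.0000)
after link 2: o_2 = (2.8284, -1.4142, 5.0000)
after link 3: o_3 = (2.8284, -1.4142, 5.0000)
after link 4: o_4 = (3.5355, -2.1213, 4.0000)
after link 5: o_5 = (1.0860, 0.3282, 6.0000)

1.086 0.328 6.000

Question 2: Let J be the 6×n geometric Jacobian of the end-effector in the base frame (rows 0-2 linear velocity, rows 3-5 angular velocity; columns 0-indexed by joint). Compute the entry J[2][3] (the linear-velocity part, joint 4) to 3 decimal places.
-1.000

prismatic axis z_3 = (-0.0000,0.0000,-1.0000)
J_v[:, 3] = z_3; J_ω[:, 3] = (0,0,0)
entry J[2][3] = -1.0000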